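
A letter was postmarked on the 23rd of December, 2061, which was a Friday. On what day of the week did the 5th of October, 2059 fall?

Sunday

Count forward from the earlier date (October 5, 2059) to the later (December 23, 2061):
Day-of-year of October 5, 2059: 278.
Day-of-year of December 23, 2061: 357.
2059 has 365 days, so 365 − 278 = 87 days remain in 2059.
Full years: 2060: 366. Sum = 366.
Total: 87 + 366 + 357 = 810 days.
810 mod 7 = 5, so 5 days before Friday is Sunday.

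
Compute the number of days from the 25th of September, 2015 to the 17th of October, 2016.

September 2015: 30 − 25 = 5 days remain.
Then 12 full months totalling 366 days.
October 1–17, 2016: 17 days.
Total: 5 + 366 + 17 = 388 days.

388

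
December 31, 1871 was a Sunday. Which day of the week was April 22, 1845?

Tuesday

Count forward from the earlier date (April 22, 1845) to the later (December 31, 1871):
From April 22, 1845 to April 22, 1871: 26 years, of which 6 contain a Feb 29 — 20×365 + 6×366 = 9496 days.
April 1871: 30 − 22 = 8 days remain.
Then May (31), June (30), July (31), August (31), September (30), October (31), November (30): 31 + 30 + 31 + 31 + 30 + 31 + 30 = 214 days.
December 1–31, 1871: 31 days.
Residual: 253 days.
Total: 9749 days.
9749 mod 7 = 5, so 5 days before Sunday is Tuesday.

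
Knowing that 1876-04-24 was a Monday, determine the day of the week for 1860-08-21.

Count forward from the earlier date (August 21, 1860) to the later (April 24, 1876):
Day-of-year of August 21, 1860: 234.
Day-of-year of April 24, 1876: 115.
1860 has 366 days, so 366 − 234 = 132 days remain in 1860.
Full years 1861–1875: 12 common + 3 leap = 12×365 + 3×366 = 5478 days.
Total: 132 + 5478 + 115 = 5725 days.
5725 mod 7 = 6, so 6 days before Monday is Tuesday.

Tuesday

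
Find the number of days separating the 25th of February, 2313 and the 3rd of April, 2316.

Day-of-year of February 25, 2313: 56.
Day-of-year of April 3, 2316: 94.
2313 has 365 days, so 365 − 56 = 309 days remain in 2313.
Full years: 2314: 365; 2315: 365. Sum = 730.
Total: 309 + 730 + 94 = 1133 days.

1133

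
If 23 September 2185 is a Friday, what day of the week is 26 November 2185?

Saturday

September 2185: 30 − 23 = 7 days remain.
Then October (31): 31 days.
November 1–26, 2185: 26 days.
Total: 7 + 31 + 26 = 64 days.
64 mod 7 = 1, so 1 day after Friday is Saturday.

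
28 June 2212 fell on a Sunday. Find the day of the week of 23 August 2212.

Sunday

June 2212: 30 − 28 = 2 days remain.
Then July (31): 31 days.
August 1–23, 2212: 23 days.
Total: 2 + 31 + 23 = 56 days.
56 is a multiple of 7, so 23 August 2212 falls on the same weekday: Sunday.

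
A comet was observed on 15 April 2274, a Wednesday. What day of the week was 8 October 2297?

Friday

From April 15, 2274 to April 15, 2297: 23 years, of which 6 contain a Feb 29 — 17×365 + 6×366 = 8401 days.
April 2297: 30 − 15 = 15 days remain.
Then May (31), June (30), July (31), August (31), September (30): 31 + 30 + 31 + 31 + 30 = 153 days.
October 1–8, 2297: 8 days.
Residual: 176 days.
Total: 8577 days.
8577 mod 7 = 2, so 2 days after Wednesday is Friday.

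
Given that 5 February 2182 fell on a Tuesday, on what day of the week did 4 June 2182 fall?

Tuesday

February 2182: 28 − 5 = 23 days remain (2182 is not a leap year, so February has 28 days).
Then March (31), April (30), May (31): 31 + 30 + 31 = 92 days.
June 1–4, 2182: 4 days.
Total: 23 + 92 + 4 = 119 days.
119 is a multiple of 7, so 4 June 2182 falls on the same weekday: Tuesday.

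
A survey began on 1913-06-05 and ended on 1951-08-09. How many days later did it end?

From June 5, 1913 to June 5, 1951: 38 years, of which 9 contain a Feb 29 — 29×365 + 9×366 = 13879 days.
June 1951: 30 − 5 = 25 days remain.
Then July (31): 31 days.
August 1–9, 1951: 9 days.
Residual: 65 days.
Total: 13944 days.

13944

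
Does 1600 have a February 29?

Yes

1600 is a leap year (divisible by 400).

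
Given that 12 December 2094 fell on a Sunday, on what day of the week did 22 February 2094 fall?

Monday

Count forward from the earlier date (February 22, 2094) to the later (December 12, 2094):
February 2094: 28 − 22 = 6 days remain (2094 is not a leap year, so February has 28 days).
Then 9 full months totalling 275 days.
December 1–12, 2094: 12 days.
Total: 6 + 275 + 12 = 293 days.
293 mod 7 = 6, so 6 days before Sunday is Monday.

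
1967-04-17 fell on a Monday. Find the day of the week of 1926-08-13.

Friday

Count forward from the earlier date (August 13, 1926) to the later (April 17, 1967):
From August 13, 1926 to August 13, 1966: 40 years, of which 10 contain a Feb 29 — 30×365 + 10×366 = 14610 days.
August 1966: 31 − 13 = 18 days remain.
Then September (30), October (31), November (30), December (31), January (31), February 1967 (28), March (31): 30 + 31 + 30 + 31 + 31 + 28 + 31 = 212 days.
April 1–17, 1967: 17 days.
Residual: 247 days.
Total: 14857 days.
14857 mod 7 = 3, so 3 days before Monday is Friday.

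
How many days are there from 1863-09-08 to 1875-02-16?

4179

Day-of-year of September 8, 1863: 251.
Day-of-year of February 16, 1875: 47.
1863 has 365 days, so 365 − 251 = 114 days remain in 1863.
Full years 1864–1874: 8 common + 3 leap = 8×365 + 3×366 = 4018 days.
Total: 114 + 4018 + 47 = 4179 days.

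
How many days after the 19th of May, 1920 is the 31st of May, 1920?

Within May 1920: 31 − 19 = 12 days.

12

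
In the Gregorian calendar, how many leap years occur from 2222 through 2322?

24

Years divisible by 4: 2224, 2228, …, 2320 — 25 in all.
Of these, 2300 is divisible by 100 but not 400, so not leap.
Leap years: 25 − 1 = 24.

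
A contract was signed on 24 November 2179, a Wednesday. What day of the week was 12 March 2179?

Count forward from the earlier date (March 12, 2179) to the later (November 24, 2179):
March 2179: 31 − 12 = 19 days remain.
Then April (30), May (31), June (30), July (31), August (31), September (30), October (31): 30 + 31 + 30 + 31 + 31 + 30 + 31 = 214 days.
November 1–24, 2179: 24 days.
Total: 19 + 214 + 24 = 257 days.
257 mod 7 = 5, so 5 days before Wednesday is Friday.

Friday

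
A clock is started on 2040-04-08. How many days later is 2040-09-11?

156

April 2040: 30 − 8 = 22 days remain.
Then May (31), June (30), July (31), August (31): 31 + 30 + 31 + 31 = 123 days.
September 1–11, 2040: 11 days.
Total: 22 + 123 + 11 = 156 days.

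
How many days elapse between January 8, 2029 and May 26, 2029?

138

January 2029: 31 − 8 = 23 days remain.
Then February 2029 (28), March (31), April (30): 28 + 31 + 30 = 89 days.
May 1–26, 2029: 26 days.
Total: 23 + 89 + 26 = 138 days.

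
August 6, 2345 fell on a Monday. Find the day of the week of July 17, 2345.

Tuesday

Count forward from the earlier date (July 17, 2345) to the later (August 6, 2345):
July 2345: 31 − 17 = 14 days remain.
August 1–6, 2345: 6 days.
Total: 14 + 6 = 20 days.
20 mod 7 = 6, so 6 days before Monday is Tuesday.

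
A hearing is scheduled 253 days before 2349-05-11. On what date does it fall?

2348-08-31

Count 253 days before May 11, 2349:
August 2348: 31 − 31 = 0 days remain.
Then September (30), October (31), November (30), December (31), January (31), February 2349 (28), March (31), April (30): 30 + 31 + 30 + 31 + 31 + 28 + 31 + 30 = 242 days.
May 1–11, 2349: 11 days.
Total: 0 + 242 + 11 = 253 days.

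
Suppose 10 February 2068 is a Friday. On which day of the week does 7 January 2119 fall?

Day-of-year of February 10, 2068: 41.
Day-of-year of January 7, 2119: 7.
2068 has 366 days, so 366 − 41 = 325 days remain in 2068.
Full years 2069–2118: 39 common + 11 leap = 39×365 + 11×366 = 18261 days.
Total: 325 + 18261 + 7 = 18593 days.
18593 mod 7 = 1, so 1 day after Friday is Saturday.

Saturday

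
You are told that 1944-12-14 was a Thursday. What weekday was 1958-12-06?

Saturday

Day-of-year of December 14, 1944: 349.
Day-of-year of December 6, 1958: 340.
1944 has 366 days, so 366 − 349 = 17 days remain in 1944.
Full years 1945–1957: 10 common + 3 leap = 10×365 + 3×366 = 4748 days.
Total: 17 + 4748 + 340 = 5105 days.
5105 mod 7 = 2, so 2 days after Thursday is Saturday.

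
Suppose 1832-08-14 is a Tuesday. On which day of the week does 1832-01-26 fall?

Thursday

Count forward from the earlier date (January 26, 1832) to the later (August 14, 1832):
January 1832: 31 − 26 = 5 days remain.
Then February 1832 (29), March (31), April (30), May (31), June (30), July (31): 29 + 31 + 30 + 31 + 30 + 31 = 182 days.
August 1–14, 1832: 14 days.
Total: 5 + 182 + 14 = 201 days.
201 mod 7 = 5, so 5 days before Tuesday is Thursday.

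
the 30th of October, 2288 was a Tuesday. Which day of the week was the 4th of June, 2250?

Tuesday

Count forward from the earlier date (June 4, 2250) to the later (October 30, 2288):
From June 4, 2250 to June 4, 2288: 38 years, of which 10 contain a Feb 29 — 28×365 + 10×366 = 13880 days.
June 2288: 30 − 4 = 26 days remain.
Then July (31), August (31), September (30): 31 + 31 + 30 = 92 days.
October 1–30, 2288: 30 days.
Residual: 148 days.
Total: 14028 days.
14028 is a multiple of 7, so the 4th of June, 2250 falls on the same weekday: Tuesday.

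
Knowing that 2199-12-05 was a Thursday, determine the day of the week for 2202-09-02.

Thursday

December 5, 2199 → December 5, 2200: 365 days (2200 is not a leap year (divisible by 100 but not 400)).
December 5, 2200 → December 5, 2201: 365 days.
December 2201: 31 − 5 = 26 days remain.
Then January (31), February 2202 (28), March (31), April (30), May (31), June (30), July (31), August (31): 31 + 28 + 31 + 30 + 31 + 30 + 31 + 31 = 243 days.
September 1–2, 2202: 2 days.
Residual: 271 days.
Total: 1001 days.
1001 is a multiple of 7, so 2202-09-02 falls on the same weekday: Thursday.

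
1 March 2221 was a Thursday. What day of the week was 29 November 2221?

Thursday

March 2221: 31 − 1 = 30 days remain.
Then April (30), May (31), June (30), July (31), August (31), September (30), October (31): 30 + 31 + 30 + 31 + 31 + 30 + 31 = 214 days.
November 1–29, 2221: 29 days.
Total: 30 + 214 + 29 = 273 days.
273 is a multiple of 7, so 29 November 2221 falls on the same weekday: Thursday.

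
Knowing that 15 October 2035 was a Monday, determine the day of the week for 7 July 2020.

Count forward from the earlier date (July 7, 2020) to the later (October 15, 2035):
From July 7, 2020 to July 7, 2035: 15 years, of which 3 contain a Feb 29 — 12×365 + 3×366 = 5478 days.
July 2035: 31 − 7 = 24 days remain.
Then August (31), September (30): 31 + 30 = 61 days.
October 1–15, 2035: 15 days.
Residual: 100 days.
Total: 5578 days.
5578 mod 7 = 6, so 6 days before Monday is Tuesday.

Tuesday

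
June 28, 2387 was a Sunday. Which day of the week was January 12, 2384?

Thursday

Count forward from the earlier date (January 12, 2384) to the later (June 28, 2387):
January 12, 2384 → January 12, 2385: 366 days (2384 is a leap year).
January 12, 2385 → January 12, 2386: 365 days.
January 12, 2386 → January 12, 2387: 365 days.
January 2387: 31 − 12 = 19 days remain.
Then February 2387 (28), March (31), April (30), May (31): 28 + 31 + 30 + 31 = 120 days.
June 1–28, 2387: 28 days.
Residual: 167 days.
Total: 1263 days.
1263 mod 7 = 3, so 3 days before Sunday is Thursday.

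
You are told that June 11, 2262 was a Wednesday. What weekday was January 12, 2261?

Saturday

Count forward from the earlier date (January 12, 2261) to the later (June 11, 2262):
January 2261: 31 − 12 = 19 days remain.
Then 16 full months totalling 485 days.
June 1–11, 2262: 11 days.
Total: 19 + 485 + 11 = 515 days.
515 mod 7 = 4, so 4 days before Wednesday is Saturday.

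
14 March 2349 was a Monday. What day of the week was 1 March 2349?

Count forward from the earlier date (March 1, 2349) to the later (March 14, 2349):
Within March 2349: 14 − 1 = 13 days.
13 mod 7 = 6, so 6 days before Monday is Tuesday.

Tuesday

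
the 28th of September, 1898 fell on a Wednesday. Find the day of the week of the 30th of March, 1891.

Monday

Count forward from the earlier date (March 30, 1891) to the later (September 28, 1898):
From March 30, 1891 to March 30, 1898: 7 years, of which 2 contain a Feb 29 — 5×365 + 2×366 = 2557 days.
March 1898: 31 − 30 = 1 day remains.
Then April (30), May (31), June (30), July (31), August (31): 30 + 31 + 30 + 31 + 31 = 153 days.
September 1–28, 1898: 28 days.
Residual: 182 days.
Total: 2739 days.
2739 mod 7 = 2, so 2 days before Wednesday is Monday.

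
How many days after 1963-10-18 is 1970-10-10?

2549

Day-of-year of October 18, 1963: 291.
Day-of-year of October 10, 1970: 283.
1963 has 365 days, so 365 − 291 = 74 days remain in 1963.
Full years: 1964: 366; 1965: 365; 1966: 365; 1967: 365; 1968: 366; 1969: 365. Sum = 2192.
Total: 74 + 2192 + 283 = 2549 days.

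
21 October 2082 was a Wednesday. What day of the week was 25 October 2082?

Sunday

Within October 2082: 25 − 21 = 4 days.
4 mod 7 = 4, so 4 days after Wednesday is Sunday.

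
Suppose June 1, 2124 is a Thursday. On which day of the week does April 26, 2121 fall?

Count forward from the earlier date (April 26, 2121) to the later (June 1, 2124):
April 26, 2121 → April 26, 2122: 365 days.
April 26, 2122 → April 26, 2123: 365 days.
April 26, 2123 → April 26, 2124: 366 days (2124 is a leap year).
April 2124: 30 − 26 = 4 days remain.
Then May (31): 31 days.
June 1, 2124: 1 day.
Residual: 36 days.
Total: 1132 days.
1132 mod 7 = 5, so 5 days before Thursday is Saturday.

Saturday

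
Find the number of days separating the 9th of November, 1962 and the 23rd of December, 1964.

775

November 1962: 30 − 9 = 21 days remain.
Then 24 full months totalling 731 days.
December 1–23, 1964: 23 days.
Total: 21 + 731 + 23 = 775 days.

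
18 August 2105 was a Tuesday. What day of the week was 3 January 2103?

Wednesday

Count forward from the earlier date (January 3, 2103) to the later (August 18, 2105):
Day-of-year of January 3, 2103: 3.
Day-of-year of August 18, 2105: 230.
2103 has 365 days, so 365 − 3 = 362 days remain in 2103.
Full years: 2104: 366. Sum = 366.
Total: 362 + 366 + 230 = 958 days.
958 mod 7 = 6, so 6 days before Tuesday is Wednesday.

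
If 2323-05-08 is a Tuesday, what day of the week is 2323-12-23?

May 2323: 31 − 8 = 23 days remain.
Then June (30), July (31), August (31), September (30), October (31), November (30): 30 + 31 + 31 + 30 + 31 + 30 = 183 days.
December 1–23, 2323: 23 days.
Total: 23 + 183 + 23 = 229 days.
229 mod 7 = 5, so 5 days after Tuesday is Sunday.

Sunday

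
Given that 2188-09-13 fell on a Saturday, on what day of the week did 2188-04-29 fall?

Tuesday

Count forward from the earlier date (April 29, 2188) to the later (September 13, 2188):
April 2188: 30 − 29 = 1 day remains.
Then May (31), June (30), July (31), August (31): 31 + 30 + 31 + 31 = 123 days.
September 1–13, 2188: 13 days.
Total: 1 + 123 + 13 = 137 days.
137 mod 7 = 4, so 4 days before Saturday is Tuesday.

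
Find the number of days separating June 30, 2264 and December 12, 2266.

June 2264: 30 − 30 = 0 days remain.
Then 29 full months totalling 883 days.
December 1–12, 2266: 12 days.
Total: 0 + 883 + 12 = 895 days.

895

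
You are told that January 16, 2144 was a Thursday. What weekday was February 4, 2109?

Count forward from the earlier date (February 4, 2109) to the later (January 16, 2144):
Day-of-year of February 4, 2109: 35.
Day-of-year of January 16, 2144: 16.
2109 has 365 days, so 365 − 35 = 330 days remain in 2109.
Full years 2110–2143: 26 common + 8 leap = 26×365 + 8×366 = 12418 days.
Total: 330 + 12418 + 16 = 12764 days.
12764 mod 7 = 3, so 3 days before Thursday is Monday.

Monday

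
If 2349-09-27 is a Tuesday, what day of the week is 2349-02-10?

Count forward from the earlier date (February 10, 2349) to the later (September 27, 2349):
February 2349: 28 − 10 = 18 days remain (2349 is not a leap year, so February has 28 days).
Then March (31), April (30), May (31), June (30), July (31), August (31): 31 + 30 + 31 + 30 + 31 + 31 = 184 days.
September 1–27, 2349: 27 days.
Total: 18 + 184 + 27 = 229 days.
229 mod 7 = 5, so 5 days before Tuesday is Thursday.

Thursday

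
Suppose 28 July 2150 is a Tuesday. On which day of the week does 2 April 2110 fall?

Count forward from the earlier date (April 2, 2110) to the later (July 28, 2150):
Day-of-year of April 2, 2110: 92.
Day-of-year of July 28, 2150: 209.
2110 has 365 days, so 365 − 92 = 273 days remain in 2110.
Full years 2111–2149: 29 common + 10 leap = 29×365 + 10×366 = 14245 days.
Total: 273 + 14245 + 209 = 14727 days.
14727 mod 7 = 6, so 6 days before Tuesday is Wednesday.

Wednesday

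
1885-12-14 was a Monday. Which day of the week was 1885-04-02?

Thursday

Count forward from the earlier date (April 2, 1885) to the later (December 14, 1885):
April 1885: 30 − 2 = 28 days remain.
Then May (31), June (30), July (31), August (31), September (30), October (31), November (30): 31 + 30 + 31 + 31 + 30 + 31 + 30 = 214 days.
December 1–14, 1885: 14 days.
Total: 28 + 214 + 14 = 256 days.
256 mod 7 = 4, so 4 days before Monday is Thursday.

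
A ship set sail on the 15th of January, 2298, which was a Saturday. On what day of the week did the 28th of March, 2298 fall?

Monday

January 2298: 31 − 15 = 16 days remain.
Then February 2298 (28): 28 days.
March 1–28, 2298: 28 days.
Total: 16 + 28 + 28 = 72 days.
72 mod 7 = 2, so 2 days after Saturday is Monday.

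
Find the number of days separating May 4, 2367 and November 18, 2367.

198

May 2367: 31 − 4 = 27 days remain.
Then June (30), July (31), August (31), September (30), October (31): 30 + 31 + 31 + 30 + 31 = 153 days.
November 1–18, 2367: 18 days.
Total: 27 + 153 + 18 = 198 days.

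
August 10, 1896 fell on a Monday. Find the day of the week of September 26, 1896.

August 1896: 31 − 10 = 21 days remain.
September 1–26, 1896: 26 days.
Total: 21 + 26 = 47 days.
47 mod 7 = 5, so 5 days after Monday is Saturday.

Saturday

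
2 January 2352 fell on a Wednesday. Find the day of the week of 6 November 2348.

Saturday

Count forward from the earlier date (November 6, 2348) to the later (January 2, 2352):
Day-of-year of November 6, 2348: 311.
Day-of-year of January 2, 2352: 2.
2348 has 366 days, so 366 − 311 = 55 days remain in 2348.
Full years: 2349: 365; 2350: 365; 2351: 365. Sum = 1095.
Total: 55 + 1095 + 2 = 1152 days.
1152 mod 7 = 4, so 4 days before Wednesday is Saturday.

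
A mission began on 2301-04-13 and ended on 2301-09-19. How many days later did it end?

159

April 2301: 30 − 13 = 17 days remain.
Then May (31), June (30), July (31), August (31): 31 + 30 + 31 + 31 = 123 days.
September 1–19, 2301: 19 days.
Total: 17 + 123 + 19 = 159 days.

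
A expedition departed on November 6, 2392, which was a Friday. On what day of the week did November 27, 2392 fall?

Friday

Within November 2392: 27 − 6 = 21 days.
21 is a multiple of 7, so November 27, 2392 falls on the same weekday: Friday.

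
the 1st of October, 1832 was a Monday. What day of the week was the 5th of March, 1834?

October 1, 1832 → October 1, 1833: 365 days.
October 1833: 31 − 1 = 30 days remain.
Then November (30), December (31), January (31), February 1834 (28): 30 + 31 + 31 + 28 = 120 days.
March 1–5, 1834: 5 days.
Residual: 155 days.
Total: 520 days.
520 mod 7 = 2, so 2 days after Monday is Wednesday.

Wednesday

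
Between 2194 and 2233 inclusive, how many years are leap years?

Years divisible by 4 in [2194, 2233]: 2196, 2200, 2204, 2208, 2212, 2216, 2220, 2224, 2228, 2232.
Of these, 2200 is divisible by 100 but not 400, so not leap.
Leap years: 10 − 1 = 9.

9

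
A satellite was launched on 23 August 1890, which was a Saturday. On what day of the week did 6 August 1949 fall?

From August 23, 1890 to August 23, 1948: 58 years, of which 14 contain a Feb 29 — 44×365 + 14×366 = 21184 days.
(1900 is not a leap year (divisible by 100 but not 400).)
August 1948: 31 − 23 = 8 days remain.
Then 11 full months totalling 334 days.
August 1–6, 1949: 6 days.
Residual: 348 days.
Total: 21532 days.
21532 is a multiple of 7, so 6 August 1949 falls on the same weekday: Saturday.

Saturday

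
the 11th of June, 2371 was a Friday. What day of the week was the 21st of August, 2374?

June 11, 2371 → June 11, 2372: 366 days (2372 is a leap year).
June 11, 2372 → June 11, 2373: 365 days.
June 11, 2373 → June 11, 2374: 365 days.
June 2374: 30 − 11 = 19 days remain.
Then July (31): 31 days.
August 1–21, 2374: 21 days.
Residual: 71 days.
Total: 1167 days.
1167 mod 7 = 5, so 5 days after Friday is Wednesday.

Wednesday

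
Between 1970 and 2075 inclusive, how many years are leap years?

Years divisible by 4: 1972, 1976, …, 2072 — 26 in all.
2000 is divisible by 400, so still leap.
No century exceptions apply. Count: 26.

26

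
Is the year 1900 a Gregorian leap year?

1900 is not a leap year (divisible by 100 but not 400).

No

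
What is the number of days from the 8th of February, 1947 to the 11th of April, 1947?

February 1947: 28 − 8 = 20 days remain (1947 is not a leap year, so February has 28 days).
Then March (31): 31 days.
April 1–11, 1947: 11 days.
Total: 20 + 31 + 11 = 62 days.

62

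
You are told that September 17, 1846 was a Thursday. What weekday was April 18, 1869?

From September 17, 1846 to September 17, 1868: 22 years, of which 6 contain a Feb 29 — 16×365 + 6×366 = 8036 days.
September 1868: 30 − 17 = 13 days remain.
Then October (31), November (30), December (31), January (31), February 1869 (28), March (31): 31 + 30 + 31 + 31 + 28 + 31 = 182 days.
April 1–18, 1869: 18 days.
Residual: 213 days.
Total: 8249 days.
8249 mod 7 = 3, so 3 days after Thursday is Sunday.

Sunday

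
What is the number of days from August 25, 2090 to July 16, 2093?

Day-of-year of August 25, 2090: 237.
Day-of-year of July 16, 2093: 197.
2090 has 365 days, so 365 − 237 = 128 days remain in 2090.
Full years: 2091: 365; 2092: 366. Sum = 731.
Total: 128 + 731 + 197 = 1056 days.

1056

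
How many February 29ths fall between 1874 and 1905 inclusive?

Years divisible by 4 in [1874, 1905]: 1876, 1880, 1884, 1888, 1892, 1896, 1900, 1904.
Of these, 1900 is divisible by 100 but not 400, so not leap.
Leap years: 8 − 1 = 7.

7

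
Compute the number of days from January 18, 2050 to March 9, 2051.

415

Day-of-year of January 18, 2050: 18.
Day-of-year of March 9, 2051: 68.
2050 has 365 days, so 365 − 18 = 347 days remain in 2050.
Total: 347 + 68 = 415 days.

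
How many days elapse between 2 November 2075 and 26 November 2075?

24

Within November 2075: 26 − 2 = 24 days.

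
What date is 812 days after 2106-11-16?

2109-02-05

Count 812 days after November 16, 2106:
Day-of-year of November 16, 2106: 320.
Day-of-year of February 5, 2109: 36.
2106 has 365 days, so 365 − 320 = 45 days remain in 2106.
Full years: 2107: 365; 2108: 366. Sum = 731.
Total: 45 + 731 + 36 = 812 days.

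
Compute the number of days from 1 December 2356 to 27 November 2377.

Day-of-year of December 1, 2356: 336.
Day-of-year of November 27, 2377: 331.
2356 has 366 days, so 366 − 336 = 30 days remain in 2356.
Full years 2357–2376: 15 common + 5 leap = 15×365 + 5×366 = 7305 days.
Total: 30 + 7305 + 331 = 7666 days.

7666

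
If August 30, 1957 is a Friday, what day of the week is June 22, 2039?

Wednesday

Day-of-year of August 30, 1957: 242.
Day-of-year of June 22, 2039: 173.
1957 has 365 days, so 365 − 242 = 123 days remain in 1957.
Full years 1958–2038: 61 common + 20 leap = 61×365 + 20×366 = 29585 days.
Total: 123 + 29585 + 173 = 29881 days.
29881 mod 7 = 5, so 5 days after Friday is Wednesday.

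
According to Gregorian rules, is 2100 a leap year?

2100 is not a leap year (divisible by 100 but not 400).

No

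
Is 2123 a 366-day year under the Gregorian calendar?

2123 is not a leap year.

No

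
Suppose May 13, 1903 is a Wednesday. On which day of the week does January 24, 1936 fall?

From May 13, 1903 to May 13, 1935: 32 years, of which 8 contain a Feb 29 — 24×365 + 8×366 = 11688 days.
May 1935: 31 − 13 = 18 days remain.
Then June (30), July (31), August (31), September (30), October (31), November (30), December (31): 30 + 31 + 31 + 30 + 31 + 30 + 31 = 214 days.
January 1–24, 1936: 24 days.
Residual: 256 days.
Total: 11944 days.
11944 mod 7 = 2, so 2 days after Wednesday is Friday.

Friday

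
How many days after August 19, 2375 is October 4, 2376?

412

August 19, 2375 → August 19, 2376: 366 days (2376 is a leap year).
August 2376: 31 − 19 = 12 days remain.
Then September (30): 30 days.
October 1–4, 2376: 4 days.
Residual: 46 days.
Total: 412 days.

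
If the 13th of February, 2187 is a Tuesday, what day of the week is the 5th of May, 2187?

February 2187: 28 − 13 = 15 days remain (2187 is not a leap year, so February has 28 days).
Then March (31), April (30): 31 + 30 = 61 days.
May 1–5, 2187: 5 days.
Total: 15 + 61 + 5 = 81 days.
81 mod 7 = 4, so 4 days after Tuesday is Saturday.

Saturday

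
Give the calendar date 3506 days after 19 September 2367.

25 April 2377

Count 3506 days after September 19, 2367:
Day-of-year of September 19, 2367: 262.
Day-of-year of April 25, 2377: 115.
2367 has 365 days, so 365 − 262 = 103 days remain in 2367.
Full years 2368–2376: 6 common + 3 leap = 6×365 + 3×366 = 3288 days.
Total: 103 + 3288 + 115 = 3506 days.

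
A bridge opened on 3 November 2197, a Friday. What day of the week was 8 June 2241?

Tuesday

From November 3, 2197 to November 3, 2240: 43 years, of which 10 contain a Feb 29 — 33×365 + 10×366 = 15705 days.
(2200 is not a leap year (divisible by 100 but not 400).)
November 2240: 30 − 3 = 27 days remain.
Then December (31), January (31), February 2241 (28), March (31), April (30), May (31): 31 + 31 + 28 + 31 + 30 + 31 = 182 days.
June 1–8, 2241: 8 days.
Residual: 217 days.
Total: 15922 days.
15922 mod 7 = 4, so 4 days after Friday is Tuesday.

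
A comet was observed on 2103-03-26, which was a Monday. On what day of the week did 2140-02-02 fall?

Day-of-year of March 26, 2103: 85.
Day-of-year of February 2, 2140: 33.
2103 has 365 days, so 365 − 85 = 280 days remain in 2103.
Full years 2104–2139: 27 common + 9 leap = 27×365 + 9×366 = 13149 days.
Total: 280 + 13149 + 33 = 13462 days.
13462 mod 7 = 1, so 1 day after Monday is Tuesday.

Tuesday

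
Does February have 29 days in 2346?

No

2346 is not a leap year.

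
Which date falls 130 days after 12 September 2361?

20 January 2362

Count 130 days after September 12, 2361:
September 2361: 30 − 12 = 18 days remain.
Then October (31), November (30), December (31): 31 + 30 + 31 = 92 days.
January 1–20, 2362: 20 days.
Residual: 130 days.
Total: 130 days.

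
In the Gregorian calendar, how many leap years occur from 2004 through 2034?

Years divisible by 4 in [2004, 2034]: 2004, 2008, 2012, 2016, 2020, 2024, 2028, 2032.
No century exceptions apply. Count: 8.

8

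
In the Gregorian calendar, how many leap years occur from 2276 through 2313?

9

Years divisible by 4 in [2276, 2313]: 2276, 2280, 2284, 2288, 2292, 2296, 2300, 2304, 2308, 2312.
Of these, 2300 is divisible by 100 but not 400, so not leap.
Leap years: 10 − 1 = 9.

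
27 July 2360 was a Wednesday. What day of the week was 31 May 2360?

Count forward from the earlier date (May 31, 2360) to the later (July 27, 2360):
May 2360: 31 − 31 = 0 days remain.
Then June (30): 30 days.
July 1–27, 2360: 27 days.
Total: 0 + 30 + 27 = 57 days.
57 mod 7 = 1, so 1 day before Wednesday is Tuesday.

Tuesday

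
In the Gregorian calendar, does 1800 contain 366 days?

No

1800 is not a leap year (divisible by 100 but not 400).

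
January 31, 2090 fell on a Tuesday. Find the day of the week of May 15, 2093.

Friday

Day-of-year of January 31, 2090: 31.
Day-of-year of May 15, 2093: 135.
2090 has 365 days, so 365 − 31 = 334 days remain in 2090.
Full years: 2091: 365; 2092: 366. Sum = 731.
Total: 334 + 731 + 135 = 1200 days.
1200 mod 7 = 3, so 3 days after Tuesday is Friday.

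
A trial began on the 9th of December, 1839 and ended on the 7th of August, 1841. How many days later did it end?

December 9, 1839 → December 9, 1840: 366 days (1840 is a leap year).
December 1840: 31 − 9 = 22 days remain.
Then January (31), February 1841 (28), March (31), April (30), May (31), June (30), July (31): 31 + 28 + 31 + 30 + 31 + 30 + 31 = 212 days.
August 1–7, 1841: 7 days.
Residual: 241 days.
Total: 607 days.

607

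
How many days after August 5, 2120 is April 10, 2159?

From August 5, 2120 to August 5, 2158: 38 years, of which 9 contain a Feb 29 — 29×365 + 9×366 = 13879 days.
August 2158: 31 − 5 = 26 days remain.
Then September (30), October (31), November (30), December (31), January (31), February 2159 (28), March (31): 30 + 31 + 30 + 31 + 31 + 28 + 31 = 212 days.
April 1–10, 2159: 10 days.
Residual: 248 days.
Total: 14127 days.

14127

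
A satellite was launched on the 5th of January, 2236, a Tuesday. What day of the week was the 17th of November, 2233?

Count forward from the earlier date (November 17, 2233) to the later (January 5, 2236):
November 17, 2233 → November 17, 2234: 365 days.
November 17, 2234 → November 17, 2235: 365 days.
November 2235: 30 − 17 = 13 days remain.
Then December (31): 31 days.
January 1–5, 2236: 5 days.
Residual: 49 days.
Total: 779 days.
779 mod 7 = 2, so 2 days before Tuesday is Sunday.

Sunday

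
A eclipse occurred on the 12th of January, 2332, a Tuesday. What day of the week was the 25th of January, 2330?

Saturday

Count forward from the earlier date (January 25, 2330) to the later (January 12, 2332):
January 25, 2330 → January 25, 2331: 365 days.
January 2331: 31 − 25 = 6 days remain.
Then 11 full months totalling 334 days.
January 1–12, 2332: 12 days.
Residual: 352 days.
Total: 717 days.
717 mod 7 = 3, so 3 days before Tuesday is Saturday.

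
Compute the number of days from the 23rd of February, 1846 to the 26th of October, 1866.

7550

Day-of-year of February 23, 1846: 54.
Day-of-year of October 26, 1866: 299.
1846 has 365 days, so 365 − 54 = 311 days remain in 1846.
Full years 1847–1865: 14 common + 5 leap = 14×365 + 5×366 = 6940 days.
Total: 311 + 6940 + 299 = 7550 days.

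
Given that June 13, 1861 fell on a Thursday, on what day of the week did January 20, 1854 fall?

Friday

Count forward from the earlier date (January 20, 1854) to the later (June 13, 1861):
Day-of-year of January 20, 1854: 20.
Day-of-year of June 13, 1861: 164.
1854 has 365 days, so 365 − 20 = 345 days remain in 1854.
Full years: 1855: 365; 1856: 366; 1857: 365; 1858: 365; 1859: 365; 1860: 366. Sum = 2192.
Total: 345 + 2192 + 164 = 2701 days.
2701 mod 7 = 6, so 6 days before Thursday is Friday.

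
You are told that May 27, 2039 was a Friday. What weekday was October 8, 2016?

Count forward from the earlier date (October 8, 2016) to the later (May 27, 2039):
Day-of-year of October 8, 2016: 282.
Day-of-year of May 27, 2039: 147.
2016 has 366 days, so 366 − 282 = 84 days remain in 2016.
Full years 2017–2038: 17 common + 5 leap = 17×365 + 5×366 = 8035 days.
Total: 84 + 8035 + 147 = 8266 days.
8266 mod 7 = 6, so 6 days before Friday is Saturday.

Saturday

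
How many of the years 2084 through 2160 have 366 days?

Years divisible by 4: 2084, 2088, …, 2160 — 20 in all.
Of these, 2100 is divisible by 100 but not 400, so not leap.
Leap years: 20 − 1 = 19.

19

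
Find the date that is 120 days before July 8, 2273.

March 10, 2273

Count 120 days before July 8, 2273:
March 2273: 31 − 10 = 21 days remain.
Then April (30), May (31), June (30): 30 + 31 + 30 = 91 days.
July 1–8, 2273: 8 days.
Total: 21 + 91 + 8 = 120 days.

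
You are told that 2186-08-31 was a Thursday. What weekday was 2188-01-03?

Day-of-year of August 31, 2186: 243.
Day-of-year of January 3, 2188: 3.
2186 has 365 days, so 365 − 243 = 122 days remain in 2186.
Full years: 2187: 365. Sum = 365.
Total: 122 + 365 + 3 = 490 days.
490 is a multiple of 7, so 2188-01-03 falls on the same weekday: Thursday.

Thursday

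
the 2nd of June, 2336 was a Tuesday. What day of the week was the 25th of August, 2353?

Tuesday

Day-of-year of June 2, 2336: 154.
Day-of-year of August 25, 2353: 237.
2336 has 366 days, so 366 − 154 = 212 days remain in 2336.
Full years 2337–2352: 12 common + 4 leap = 12×365 + 4×366 = 5844 days.
Total: 212 + 5844 + 237 = 6293 days.
6293 is a multiple of 7, so the 25th of August, 2353 falls on the same weekday: Tuesday.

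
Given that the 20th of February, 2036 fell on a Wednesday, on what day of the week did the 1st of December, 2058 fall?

From February 20, 2036 to February 20, 2058: 22 years, of which 6 contain a Feb 29 — 16×365 + 6×366 = 8036 days.
February 2058: 28 − 20 = 8 days remain (2058 is not a leap year, so February has 28 days).
Then 9 full months totalling 275 days.
December 1, 2058: 1 day.
Residual: 284 days.
Total: 8320 days.
8320 mod 7 = 4, so 4 days after Wednesday is Sunday.

Sunday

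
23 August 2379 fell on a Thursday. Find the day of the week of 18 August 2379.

Saturday

Count forward from the earlier date (August 18, 2379) to the later (August 23, 2379):
Within August 2379: 23 − 18 = 5 days.
5 mod 7 = 5, so 5 days before Thursday is Saturday.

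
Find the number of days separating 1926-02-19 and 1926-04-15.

February 1926: 28 − 19 = 9 days remain (1926 is not a leap year, so February has 28 days).
Then March (31): 31 days.
April 1–15, 1926: 15 days.
Total: 9 + 31 + 15 = 55 days.

55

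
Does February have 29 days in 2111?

No

2111 is not a leap year.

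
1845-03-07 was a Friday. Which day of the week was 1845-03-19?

Within March 1845: 19 − 7 = 12 days.
12 mod 7 = 5, so 5 days after Friday is Wednesday.

Wednesday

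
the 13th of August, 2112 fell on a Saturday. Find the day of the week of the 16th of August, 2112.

Tuesday

Within August 2112: 16 − 13 = 3 days.
3 mod 7 = 3, so 3 days after Saturday is Tuesday.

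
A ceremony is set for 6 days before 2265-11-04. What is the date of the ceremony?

2265-10-29

Count 6 days before November 4, 2265:
October 2265: 31 − 29 = 2 days remain.
November 1–4, 2265: 4 days.
Total: 2 + 4 = 6 days.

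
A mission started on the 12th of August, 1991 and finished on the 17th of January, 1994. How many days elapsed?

889

Day-of-year of August 12, 1991: 224.
Day-of-year of January 17, 1994: 17.
1991 has 365 days, so 365 − 224 = 141 days remain in 1991.
Full years: 1992: 366; 1993: 365. Sum = 731.
Total: 141 + 731 + 17 = 889 days.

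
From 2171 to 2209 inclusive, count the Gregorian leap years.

9

Years divisible by 4 in [2171, 2209]: 2172, 2176, 2180, 2184, 2188, 2192, 2196, 2200, 2204, 2208.
Of these, 2200 is divisible by 100 but not 400, so not leap.
Leap years: 10 − 1 = 9.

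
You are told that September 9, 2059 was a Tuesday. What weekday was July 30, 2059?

Wednesday

Count forward from the earlier date (July 30, 2059) to the later (September 9, 2059):
July 2059: 31 − 30 = 1 day remains.
Then August (31): 31 days.
September 1–9, 2059: 9 days.
Total: 1 + 31 + 9 = 41 days.
41 mod 7 = 6, so 6 days before Tuesday is Wednesday.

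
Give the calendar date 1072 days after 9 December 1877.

15 November 1880

Count 1072 days after December 9, 1877:
December 9, 1877 → December 9, 1878: 365 days.
December 9, 1878 → December 9, 1879: 365 days.
December 1879: 31 − 9 = 22 days remain.
Then 10 full months totalling 305 days.
November 1–15, 1880: 15 days.
Residual: 342 days.
Total: 1072 days.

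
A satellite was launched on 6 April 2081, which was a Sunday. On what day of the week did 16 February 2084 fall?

Day-of-year of April 6, 2081: 96.
Day-of-year of February 16, 2084: 47.
2081 has 365 days, so 365 − 96 = 269 days remain in 2081.
Full years: 2082: 365; 2083: 365. Sum = 730.
Total: 269 + 730 + 47 = 1046 days.
1046 mod 7 = 3, so 3 days after Sunday is Wednesday.

Wednesday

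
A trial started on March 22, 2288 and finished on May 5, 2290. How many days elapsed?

774

Day-of-year of March 22, 2288: 82.
Day-of-year of May 5, 2290: 125.
2288 has 366 days, so 366 − 82 = 284 days remain in 2288.
Full years: 2289: 365. Sum = 365.
Total: 284 + 365 + 125 = 774 days.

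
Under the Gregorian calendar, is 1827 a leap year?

1827 is not a leap year.

No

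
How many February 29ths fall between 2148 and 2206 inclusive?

14

Years divisible by 4: 2148, 2152, …, 2204 — 15 in all.
Of these, 2200 is divisible by 100 but not 400, so not leap.
Leap years: 15 − 1 = 14.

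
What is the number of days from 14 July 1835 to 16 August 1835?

33

July 1835: 31 − 14 = 17 days remain.
August 1–16, 1835: 16 days.
Total: 17 + 16 = 33 days.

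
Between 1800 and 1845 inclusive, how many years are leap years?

11

Years divisible by 4 in [1800, 1845]: 1800, 1804, 1808, 1812, 1816, 1820, 1824, 1828, 1832, 1836, 1840, 1844.
Of these, 1800 is divisible by 100 but not 400, so not leap.
Leap years: 12 − 1 = 11.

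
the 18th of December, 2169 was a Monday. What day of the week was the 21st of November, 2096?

Count forward from the earlier date (November 21, 2096) to the later (December 18, 2169):
Day-of-year of November 21, 2096: 326.
Day-of-year of December 18, 2169: 352.
2096 has 366 days, so 366 − 326 = 40 days remain in 2096.
Full years 2097–2168: 55 common + 17 leap = 55×365 + 17×366 = 26297 days.
Total: 40 + 26297 + 352 = 26689 days.
26689 mod 7 = 5, so 5 days before Monday is Wednesday.

Wednesday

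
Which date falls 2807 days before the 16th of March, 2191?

the 9th of July, 2183

Count 2807 days before March 16, 2191:
Day-of-year of July 9, 2183: 190.
Day-of-year of March 16, 2191: 75.
2183 has 365 days, so 365 − 190 = 175 days remain in 2183.
Full years 2184–2190: 5 common + 2 leap = 5×365 + 2×366 = 2557 days.
Total: 175 + 2557 + 75 = 2807 days.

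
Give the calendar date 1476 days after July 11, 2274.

July 26, 2278

Count 1476 days after July 11, 2274:
Day-of-year of July 11, 2274: 192.
Day-of-year of July 26, 2278: 207.
2274 has 365 days, so 365 − 192 = 173 days remain in 2274.
Full years: 2275: 365; 2276: 366; 2277: 365. Sum = 1096.
Total: 173 + 1096 + 207 = 1476 days.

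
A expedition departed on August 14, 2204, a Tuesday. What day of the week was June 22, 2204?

Count forward from the earlier date (June 22, 2204) to the later (August 14, 2204):
June 2204: 30 − 22 = 8 days remain.
Then July (31): 31 days.
August 1–14, 2204: 14 days.
Total: 8 + 31 + 14 = 53 days.
53 mod 7 = 4, so 4 days before Tuesday is Friday.

Friday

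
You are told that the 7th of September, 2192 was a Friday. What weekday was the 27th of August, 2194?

Wednesday

September 2192: 30 − 7 = 23 days remain.
Then 22 full months totalling 669 days.
August 1–27, 2194: 27 days.
Total: 23 + 669 + 27 = 719 days.
719 mod 7 = 5, so 5 days after Friday is Wednesday.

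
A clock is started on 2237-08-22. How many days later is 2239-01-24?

August 22, 2237 → August 22, 2238: 365 days.
August 2238: 31 − 22 = 9 days remain.
Then September (30), October (31), November (30), December (31): 30 + 31 + 30 + 31 = 122 days.
January 1–24, 2239: 24 days.
Residual: 155 days.
Total: 520 days.

520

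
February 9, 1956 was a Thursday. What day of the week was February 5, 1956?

Sunday

Count forward from the earlier date (February 5, 1956) to the later (February 9, 1956):
Within February 1956: 9 − 5 = 4 days.
4 mod 7 = 4, so 4 days before Thursday is Sunday.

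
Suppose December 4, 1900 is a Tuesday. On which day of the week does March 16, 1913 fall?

Sunday

Day-of-year of December 4, 1900: 338.
Day-of-year of March 16, 1913: 75.
1900 has 365 days, so 365 − 338 = 27 days remain in 1900.
Full years 1901–1912: 9 common + 3 leap = 9×365 + 3×366 = 4383 days.
Total: 27 + 4383 + 75 = 4485 days.
4485 mod 7 = 5, so 5 days after Tuesday is Sunday.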